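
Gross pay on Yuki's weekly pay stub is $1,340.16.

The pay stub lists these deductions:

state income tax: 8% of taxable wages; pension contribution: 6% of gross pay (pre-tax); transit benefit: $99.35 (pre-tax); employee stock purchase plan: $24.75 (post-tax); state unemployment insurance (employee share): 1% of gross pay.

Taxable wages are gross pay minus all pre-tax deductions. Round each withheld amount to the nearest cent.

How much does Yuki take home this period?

Pension contribution: $1,340.16 × 0.06 = $80.41
Transit benefit: $99.35
Pre-tax total = $80.41 + $99.35 = $179.76
Taxable wages = $1,340.16 − $179.76 = $1,160.40
State income tax: $1,160.40 × 0.08 = $92.83
State unemployment insurance (employee share): $1,340.16 × 0.01 = $13.40
Employee stock purchase plan: $24.75
Total deductions = $80.41 + $99.35 + $92.83 + $13.40 + $24.75 = $310.74
Net pay = $1,340.16 − $310.74 = $1,029.42

$1,029.42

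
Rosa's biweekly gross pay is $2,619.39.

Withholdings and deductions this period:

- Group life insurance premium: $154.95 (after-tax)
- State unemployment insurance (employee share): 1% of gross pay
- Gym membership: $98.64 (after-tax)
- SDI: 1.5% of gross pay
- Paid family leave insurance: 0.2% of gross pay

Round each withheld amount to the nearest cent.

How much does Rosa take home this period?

Paid family leave insurance: $2,619.39 × 0.002 = $5.24
State unemployment insurance (employee share): $2,619.39 × 0.01 = $26.19
SDI: $2,619.39 × 0.015 = $39.29
Group life insurance premium: $154.95
Gym membership: $98.64
Total deductions = $5.24 + $26.19 + $39.29 + $154.95 + $98.64 = $324.31
Net pay = $2,619.39 − $324.31 = $2,295.08

$2,295.08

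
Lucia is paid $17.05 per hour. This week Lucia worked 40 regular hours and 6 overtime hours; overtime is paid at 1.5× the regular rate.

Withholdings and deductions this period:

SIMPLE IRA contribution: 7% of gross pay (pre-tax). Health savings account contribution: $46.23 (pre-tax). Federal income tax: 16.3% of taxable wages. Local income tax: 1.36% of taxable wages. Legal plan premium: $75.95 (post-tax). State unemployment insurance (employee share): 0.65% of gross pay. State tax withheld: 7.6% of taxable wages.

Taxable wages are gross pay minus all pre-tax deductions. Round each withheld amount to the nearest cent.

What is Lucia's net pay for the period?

Regular pay: 40 × $17.05 = $682.00
Overtime pay: 6 × $17.05 × 1.5 = $153.45
Gross pay = $682.00 + $153.45 = $835.45
Health savings account contribution: $46.23
SIMPLE IRA contribution: $835.45 × 0.07 = $58.48
Pre-tax total = $46.23 + $58.48 = $104.71
Taxable wages = $835.45 − $104.71 = $730.74
Local income tax: $730.74 × 0.0136 = $9.94
State tax withheld: $730.74 × 0.076 = $55.54
Federal income tax: $730.74 × 0.163 = $119.11
State unemployment insurance (employee share): $835.45 × 0.0065 = $5.43
Legal plan premium: $75.95
Total deductions = $46.23 + $58.48 + $9.94 + $55.54 + $119.11 + $5.43 + $75.95 = $370.68
Net pay = $835.45 − $370.68 = $464.77

$464.77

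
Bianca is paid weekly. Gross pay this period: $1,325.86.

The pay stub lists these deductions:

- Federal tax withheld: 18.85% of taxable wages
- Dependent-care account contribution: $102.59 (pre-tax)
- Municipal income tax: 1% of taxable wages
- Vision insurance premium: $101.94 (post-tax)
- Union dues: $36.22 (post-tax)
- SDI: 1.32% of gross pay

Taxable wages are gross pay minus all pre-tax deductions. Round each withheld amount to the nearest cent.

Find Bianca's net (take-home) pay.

Dependent-care account contribution: $102.59
Taxable wages = $1,325.86 − $102.59 = $1,223.27
Federal tax withheld: $1,223.27 × 0.1885 = $230.59
Municipal income tax: $1,223.27 × 0.01 = $12.23
SDI: $1,325.86 × 0.0132 = $17.50
Vision insurance premium: $101.94
Union dues: $36.22
Total deductions = $102.59 + $230.59 + $12.23 + $17.50 + $101.94 + $36.22 = $501.07
Net pay = $1,325.86 − $501.07 = $824.79

$824.79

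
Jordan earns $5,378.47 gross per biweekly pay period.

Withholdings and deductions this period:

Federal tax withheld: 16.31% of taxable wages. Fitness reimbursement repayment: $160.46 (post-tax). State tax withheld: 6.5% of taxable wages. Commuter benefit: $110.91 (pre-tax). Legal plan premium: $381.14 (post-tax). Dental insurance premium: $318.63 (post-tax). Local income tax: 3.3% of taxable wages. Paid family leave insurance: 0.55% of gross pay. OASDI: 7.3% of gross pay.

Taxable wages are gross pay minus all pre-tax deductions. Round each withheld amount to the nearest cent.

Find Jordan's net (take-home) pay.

$2,609.76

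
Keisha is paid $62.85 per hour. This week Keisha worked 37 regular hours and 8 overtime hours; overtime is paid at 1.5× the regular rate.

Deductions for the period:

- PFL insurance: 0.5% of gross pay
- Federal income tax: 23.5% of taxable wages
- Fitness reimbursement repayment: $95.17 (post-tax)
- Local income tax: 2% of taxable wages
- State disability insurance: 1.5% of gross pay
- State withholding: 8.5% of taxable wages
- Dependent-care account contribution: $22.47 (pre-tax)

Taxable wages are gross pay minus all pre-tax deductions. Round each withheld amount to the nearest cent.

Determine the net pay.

$1,860.98

Regular pay: 37 × $62.85 = $2,325.45
Overtime pay: 8 × $62.85 × 1.5 = $754.20
Gross pay = $2,325.45 + $754.20 = $3,079.65
Dependent-care account contribution: $22.47
Taxable wages = $3,079.65 − $22.47 = $3,057.18
State withholding: $3,057.18 × 0.085 = $259.86
Federal income tax: $3,057.18 × 0.235 = $718.44
Local income tax: $3,057.18 × 0.02 = $61.14
PFL insurance: $3,079.65 × 0.005 = $15.40
State disability insurance: $3,079.65 × 0.015 = $46.19
Fitness reimbursement repayment: $95.17
Total deductions = $22.47 + $259.86 + $718.44 + $61.14 + $15.40 + $46.19 + $95.17 = $1,218.67
Net pay = $3,079.65 − $1,218.67 = $1,860.98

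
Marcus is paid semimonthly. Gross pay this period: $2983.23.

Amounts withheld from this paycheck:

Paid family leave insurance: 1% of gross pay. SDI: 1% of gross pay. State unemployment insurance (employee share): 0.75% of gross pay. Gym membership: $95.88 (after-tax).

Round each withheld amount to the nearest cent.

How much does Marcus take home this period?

$2805.32

State unemployment insurance (employee share): $2983.23 × 0.0075 = $22.37
SDI: $2983.23 × 0.01 = $29.83
Paid family leave insurance: $2983.23 × 0.01 = $29.83
Gym membership: $95.88
Total deductions = $22.37 + $29.83 + $29.83 + $95.88 = $177.91
Net pay = $2983.23 − $177.91 = $2805.32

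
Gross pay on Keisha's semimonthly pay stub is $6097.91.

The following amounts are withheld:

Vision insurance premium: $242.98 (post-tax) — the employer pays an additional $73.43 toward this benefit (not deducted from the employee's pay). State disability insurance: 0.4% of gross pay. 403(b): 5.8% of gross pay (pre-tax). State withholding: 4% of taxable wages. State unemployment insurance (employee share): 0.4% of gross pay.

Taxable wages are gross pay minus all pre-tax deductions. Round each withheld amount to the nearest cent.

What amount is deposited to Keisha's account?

$5222.70

403(b): $6097.91 × 0.058 = $353.68
Taxable wages = $6097.91 − $353.68 = $5744.23
State withholding: $5744.23 × 0.04 = $229.77
State disability insurance: $6097.91 × 0.004 = $24.39
State unemployment insurance (employee share): $6097.91 × 0.004 = $24.39
Vision insurance premium: $242.98
(Employer's $73.43 toward vision insurance premium is not withheld from the employee.)
Total deductions = $353.68 + $229.77 + $24.39 + $24.39 + $242.98 = $875.21
Net pay = $6097.91 − $875.21 = $5222.70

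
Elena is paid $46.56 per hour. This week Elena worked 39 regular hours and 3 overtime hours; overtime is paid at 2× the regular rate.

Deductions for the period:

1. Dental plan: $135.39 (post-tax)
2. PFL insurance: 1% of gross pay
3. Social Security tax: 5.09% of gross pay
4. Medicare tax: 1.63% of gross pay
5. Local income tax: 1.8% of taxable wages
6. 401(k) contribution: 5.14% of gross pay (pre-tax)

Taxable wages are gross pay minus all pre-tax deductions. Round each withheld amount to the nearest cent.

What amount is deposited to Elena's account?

Regular pay: 39 × $46.56 = $1,815.84
Overtime pay: 3 × $46.56 × 2 = $279.36
Gross pay = $1,815.84 + $279.36 = $2,095.20
401(k) contribution: $2,095.20 × 0.0514 = $107.69
Taxable wages = $2,095.20 − $107.69 = $1,987.51
Local income tax: $1,987.51 × 0.018 = $35.78
PFL insurance: $2,095.20 × 0.01 = $20.95
Medicare tax: $2,095.20 × 0.0163 = $34.15
Social Security tax: $2,095.20 × 0.0509 = $106.65
Dental plan: $135.39
Total deductions = $107.69 + $35.78 + $20.95 + $34.15 + $106.65 + $135.39 = $440.61
Net pay = $2,095.20 − $440.61 = $1,654.59

$1,654.59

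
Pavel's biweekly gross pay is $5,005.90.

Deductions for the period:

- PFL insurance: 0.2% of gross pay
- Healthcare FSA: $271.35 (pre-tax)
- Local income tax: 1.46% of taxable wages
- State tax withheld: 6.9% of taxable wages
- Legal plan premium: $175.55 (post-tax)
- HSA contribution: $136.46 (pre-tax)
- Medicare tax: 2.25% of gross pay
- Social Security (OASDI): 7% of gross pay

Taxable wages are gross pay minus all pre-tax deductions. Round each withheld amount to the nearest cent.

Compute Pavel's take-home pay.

HSA contribution: $136.46
Healthcare FSA: $271.35
Pre-tax total = $136.46 + $271.35 = $407.81
Taxable wages = $5,005.90 − $407.81 = $4,598.09
Local income tax: $4,598.09 × 0.0146 = $67.13
State tax withheld: $4,598.09 × 0.069 = $317.27
PFL insurance: $5,005.90 × 0.002 = $10.01
Medicare tax: $5,005.90 × 0.0225 = $112.63
Social Security (OASDI): $5,005.90 × 0.07 = $350.41
Legal plan premium: $175.55
Total deductions = $136.46 + $271.35 + $67.13 + $317.27 + $10.01 + $112.63 + $350.41 + $175.55 = $1,440.81
Net pay = $5,005.90 − $1,440.81 = $3,565.09

$3,565.09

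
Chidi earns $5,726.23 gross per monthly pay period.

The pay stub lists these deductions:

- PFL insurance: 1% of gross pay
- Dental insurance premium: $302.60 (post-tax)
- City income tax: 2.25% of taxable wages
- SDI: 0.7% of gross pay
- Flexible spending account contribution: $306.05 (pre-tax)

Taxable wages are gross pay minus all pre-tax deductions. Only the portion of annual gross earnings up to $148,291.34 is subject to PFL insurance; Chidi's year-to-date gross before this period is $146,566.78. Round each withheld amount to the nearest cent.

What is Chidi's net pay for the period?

$4,938.30

Flexible spending account contribution: $306.05
Taxable wages = $5,726.23 − $306.05 = $5,420.18
City income tax: $5,420.18 × 0.0225 = $121.95
PFL insurance: only $148,291.34 − $146,566.78 = $1,724.56 of this check is subject → $1,724.56 × 0.01 = $17.25
SDI: $5,726.23 × 0.007 = $40.08
Dental insurance premium: $302.60
Total deductions = $306.05 + $121.95 + $17.25 + $40.08 + $302.60 = $787.93
Net pay = $5,726.23 − $787.93 = $4,938.30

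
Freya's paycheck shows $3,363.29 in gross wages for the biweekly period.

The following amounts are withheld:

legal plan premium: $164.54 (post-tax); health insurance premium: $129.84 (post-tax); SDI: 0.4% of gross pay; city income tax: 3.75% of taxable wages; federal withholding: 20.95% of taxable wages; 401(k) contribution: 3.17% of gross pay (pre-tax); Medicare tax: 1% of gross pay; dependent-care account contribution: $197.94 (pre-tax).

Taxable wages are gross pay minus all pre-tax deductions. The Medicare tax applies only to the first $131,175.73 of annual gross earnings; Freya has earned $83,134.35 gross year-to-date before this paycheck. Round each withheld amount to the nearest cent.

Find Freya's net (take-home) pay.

$1,961.77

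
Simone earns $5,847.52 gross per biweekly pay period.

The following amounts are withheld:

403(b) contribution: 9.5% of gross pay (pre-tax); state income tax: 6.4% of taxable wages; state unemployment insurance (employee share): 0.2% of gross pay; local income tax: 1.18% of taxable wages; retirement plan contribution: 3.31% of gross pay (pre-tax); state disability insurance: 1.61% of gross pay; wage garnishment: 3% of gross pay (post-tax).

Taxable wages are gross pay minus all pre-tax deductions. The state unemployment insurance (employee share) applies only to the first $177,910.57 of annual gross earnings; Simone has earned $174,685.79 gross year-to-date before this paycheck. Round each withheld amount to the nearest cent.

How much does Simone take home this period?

$4,435.97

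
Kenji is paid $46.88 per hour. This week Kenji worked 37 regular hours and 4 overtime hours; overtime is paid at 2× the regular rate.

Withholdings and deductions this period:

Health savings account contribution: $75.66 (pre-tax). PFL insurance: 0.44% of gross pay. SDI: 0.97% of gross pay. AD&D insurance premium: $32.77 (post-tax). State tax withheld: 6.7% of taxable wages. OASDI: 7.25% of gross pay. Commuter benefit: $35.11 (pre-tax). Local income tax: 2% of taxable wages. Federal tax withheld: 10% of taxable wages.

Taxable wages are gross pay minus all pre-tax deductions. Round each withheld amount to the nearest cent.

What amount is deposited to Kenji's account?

Regular pay: 37 × $46.88 = $1734.56
Overtime pay: 4 × $46.88 × 2 = $375.04
Gross pay = $1734.56 + $375.04 = $2109.60
Commuter benefit: $35.11
Health savings account contribution: $75.66
Pre-tax total = $35.11 + $75.66 = $110.77
Taxable wages = $2109.60 − $110.77 = $1998.83
Local income tax: $1998.83 × 0.02 = $39.98
Federal tax withheld: $1998.83 × 0.1 = $199.88
State tax withheld: $1998.83 × 0.067 = $133.92
OASDI: $2109.60 × 0.0725 = $152.95
SDI: $2109.60 × 0.0097 = $20.46
PFL insurance: $2109.60 × 0.0044 = $9.28
AD&D insurance premium: $32.77
Total deductions = $35.11 + $75.66 + $39.98 + $199.88 + $133.92 + $152.95 + $20.46 + $9.28 + $32.77 = $700.01
Net pay = $2109.60 − $700.01 = $1409.59

$1409.59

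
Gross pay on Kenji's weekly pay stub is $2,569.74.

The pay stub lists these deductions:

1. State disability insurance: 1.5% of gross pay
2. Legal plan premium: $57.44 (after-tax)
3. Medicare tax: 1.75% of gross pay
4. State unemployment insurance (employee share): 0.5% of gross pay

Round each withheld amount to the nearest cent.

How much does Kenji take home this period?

State unemployment insurance (employee share): $2,569.74 × 0.005 = $12.85
State disability insurance: $2,569.74 × 0.015 = $38.55
Medicare tax: $2,569.74 × 0.0175 = $44.97
Legal plan premium: $57.44
Total deductions = $12.85 + $38.55 + $44.97 + $57.44 = $153.81
Net pay = $2,569.74 − $153.81 = $2,415.93

$2,415.93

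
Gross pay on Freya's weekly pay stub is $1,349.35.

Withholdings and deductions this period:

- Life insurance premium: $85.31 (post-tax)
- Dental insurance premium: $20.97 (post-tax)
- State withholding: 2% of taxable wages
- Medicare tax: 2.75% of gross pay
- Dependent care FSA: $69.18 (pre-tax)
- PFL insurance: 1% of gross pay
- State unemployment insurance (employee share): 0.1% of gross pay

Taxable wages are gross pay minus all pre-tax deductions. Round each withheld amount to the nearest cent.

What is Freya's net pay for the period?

$1,096.34

Dependent care FSA: $69.18
Taxable wages = $1,349.35 − $69.18 = $1,280.17
State withholding: $1,280.17 × 0.02 = $25.60
State unemployment insurance (employee share): $1,349.35 × 0.001 = $1.35
Medicare tax: $1,349.35 × 0.0275 = $37.11
PFL insurance: $1,349.35 × 0.01 = $13.49
Life insurance premium: $85.31
Dental insurance premium: $20.97
Total deductions = $69.18 + $25.60 + $1.35 + $37.11 + $13.49 + $85.31 + $20.97 = $253.01
Net pay = $1,349.35 − $253.01 = $1,096.34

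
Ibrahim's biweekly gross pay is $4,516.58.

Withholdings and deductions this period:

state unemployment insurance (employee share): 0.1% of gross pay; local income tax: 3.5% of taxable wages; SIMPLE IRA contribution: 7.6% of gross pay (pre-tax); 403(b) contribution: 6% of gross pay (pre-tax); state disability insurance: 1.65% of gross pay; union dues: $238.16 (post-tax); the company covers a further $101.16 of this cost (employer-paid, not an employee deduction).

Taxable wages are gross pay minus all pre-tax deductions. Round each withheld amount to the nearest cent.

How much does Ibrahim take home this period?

403(b) contribution: $4,516.58 × 0.06 = $270.99
SIMPLE IRA contribution: $4,516.58 × 0.076 = $343.26
Pre-tax total = $270.99 + $343.26 = $614.25
Taxable wages = $4,516.58 − $614.25 = $3,902.33
Local income tax: $3,902.33 × 0.035 = $136.58
State unemployment insurance (employee share): $4,516.58 × 0.001 = $4.52
State disability insurance: $4,516.58 × 0.0165 = $74.52
Union dues: $238.16
(Employer's $101.16 toward union dues is not withheld from the employee.)
Total deductions = $270.99 + $343.26 + $136.58 + $4.52 + $74.52 + $238.16 = $1,068.03
Net pay = $4,516.58 − $1,068.03 = $3,448.55

$3,448.55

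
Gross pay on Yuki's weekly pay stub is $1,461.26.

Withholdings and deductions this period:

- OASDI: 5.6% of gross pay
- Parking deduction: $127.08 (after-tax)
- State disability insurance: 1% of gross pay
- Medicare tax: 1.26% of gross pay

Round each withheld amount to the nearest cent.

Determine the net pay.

$1,219.33

Medicare tax: $1,461.26 × 0.0126 = $18.41
State disability insurance: $1,461.26 × 0.01 = $14.61
OASDI: $1,461.26 × 0.056 = $81.83
Parking deduction: $127.08
Total deductions = $18.41 + $14.61 + $81.83 + $127.08 = $241.93
Net pay = $1,461.26 − $241.93 = $1,219.33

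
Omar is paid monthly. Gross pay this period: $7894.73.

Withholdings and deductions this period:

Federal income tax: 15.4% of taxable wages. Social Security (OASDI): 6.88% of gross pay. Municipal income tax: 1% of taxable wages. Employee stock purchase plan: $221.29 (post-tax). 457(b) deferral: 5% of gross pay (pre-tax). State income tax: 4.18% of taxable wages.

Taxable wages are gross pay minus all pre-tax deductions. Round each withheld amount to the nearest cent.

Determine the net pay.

$5192.04

457(b) deferral: $7894.73 × 0.05 = $394.74
Taxable wages = $7894.73 − $394.74 = $7499.99
State income tax: $7499.99 × 0.0418 = $313.50
Federal income tax: $7499.99 × 0.154 = $1155.00
Municipal income tax: $7499.99 × 0.01 = $75.00
Social Security (OASDI): $7894.73 × 0.0688 = $543.16
Employee stock purchase plan: $221.29
Total deductions = $394.74 + $313.50 + $1155.00 + $75.00 + $543.16 + $221.29 = $2702.69
Net pay = $7894.73 − $2702.69 = $5192.04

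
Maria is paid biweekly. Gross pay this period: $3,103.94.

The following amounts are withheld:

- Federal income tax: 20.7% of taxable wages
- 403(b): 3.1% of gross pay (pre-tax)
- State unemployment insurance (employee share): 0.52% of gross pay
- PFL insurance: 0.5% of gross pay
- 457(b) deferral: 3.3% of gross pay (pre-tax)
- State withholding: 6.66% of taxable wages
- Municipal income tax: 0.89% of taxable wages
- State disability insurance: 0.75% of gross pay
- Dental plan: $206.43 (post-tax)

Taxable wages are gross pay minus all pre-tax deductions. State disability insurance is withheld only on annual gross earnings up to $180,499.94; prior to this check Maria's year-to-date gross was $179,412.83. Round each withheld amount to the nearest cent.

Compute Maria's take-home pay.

$1,838.30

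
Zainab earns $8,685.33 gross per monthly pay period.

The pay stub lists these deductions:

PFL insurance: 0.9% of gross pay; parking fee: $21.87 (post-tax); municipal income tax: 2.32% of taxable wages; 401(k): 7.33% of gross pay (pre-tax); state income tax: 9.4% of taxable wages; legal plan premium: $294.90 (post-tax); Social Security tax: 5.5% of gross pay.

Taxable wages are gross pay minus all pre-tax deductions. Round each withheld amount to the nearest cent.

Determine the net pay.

$6,232.76

401(k): $8,685.33 × 0.0733 = $636.63
Taxable wages = $8,685.33 − $636.63 = $8,048.70
Municipal income tax: $8,048.70 × 0.0232 = $186.73
State income tax: $8,048.70 × 0.094 = $756.58
Social Security tax: $8,685.33 × 0.055 = $477.69
PFL insurance: $8,685.33 × 0.009 = $78.17
Legal plan premium: $294.90
Parking fee: $21.87
Total deductions = $636.63 + $186.73 + $756.58 + $477.69 + $78.17 + $294.90 + $21.87 = $2,452.57
Net pay = $8,685.33 − $2,452.57 = $6,232.76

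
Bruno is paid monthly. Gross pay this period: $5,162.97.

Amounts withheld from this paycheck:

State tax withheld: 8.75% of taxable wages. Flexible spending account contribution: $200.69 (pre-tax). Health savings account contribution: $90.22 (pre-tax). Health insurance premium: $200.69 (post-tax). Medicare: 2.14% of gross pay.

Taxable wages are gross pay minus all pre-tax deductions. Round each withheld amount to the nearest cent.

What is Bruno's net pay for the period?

$4,134.57

Flexible spending account contribution: $200.69
Health savings account contribution: $90.22
Pre-tax total = $200.69 + $90.22 = $290.91
Taxable wages = $5,162.97 − $290.91 = $4,872.06
State tax withheld: $4,872.06 × 0.0875 = $426.31
Medicare: $5,162.97 × 0.0214 = $110.49
Health insurance premium: $200.69
Total deductions = $200.69 + $90.22 + $426.31 + $110.49 + $200.69 = $1,028.40
Net pay = $5,162.97 − $1,028.40 = $4,134.57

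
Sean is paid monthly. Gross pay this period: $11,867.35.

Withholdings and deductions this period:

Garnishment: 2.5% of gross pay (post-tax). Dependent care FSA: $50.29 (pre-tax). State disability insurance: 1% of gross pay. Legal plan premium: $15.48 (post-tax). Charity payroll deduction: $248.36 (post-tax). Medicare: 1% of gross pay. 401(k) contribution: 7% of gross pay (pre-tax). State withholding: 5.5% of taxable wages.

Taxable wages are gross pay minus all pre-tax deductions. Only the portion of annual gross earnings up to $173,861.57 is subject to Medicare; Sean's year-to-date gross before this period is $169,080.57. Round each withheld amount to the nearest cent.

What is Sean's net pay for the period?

$9,655.10

401(k) contribution: $11,867.35 × 0.07 = $830.71
Dependent care FSA: $50.29
Pre-tax total = $830.71 + $50.29 = $881.00
Taxable wages = $11,867.35 − $881.00 = $10,986.35
State withholding: $10,986.35 × 0.055 = $604.25
State disability insurance: $11,867.35 × 0.01 = $118.67
Medicare: only $173,861.57 − $169,080.57 = $4,781.00 of this check is subject → $4,781.00 × 0.01 = $47.81
Garnishment: $11,867.35 × 0.025 = $296.68
Charity payroll deduction: $248.36
Legal plan premium: $15.48
Total deductions = $830.71 + $50.29 + $604.25 + $118.67 + $47.81 + $296.68 + $248.36 + $15.48 = $2,212.25
Net pay = $11,867.35 − $2,212.25 = $9,655.10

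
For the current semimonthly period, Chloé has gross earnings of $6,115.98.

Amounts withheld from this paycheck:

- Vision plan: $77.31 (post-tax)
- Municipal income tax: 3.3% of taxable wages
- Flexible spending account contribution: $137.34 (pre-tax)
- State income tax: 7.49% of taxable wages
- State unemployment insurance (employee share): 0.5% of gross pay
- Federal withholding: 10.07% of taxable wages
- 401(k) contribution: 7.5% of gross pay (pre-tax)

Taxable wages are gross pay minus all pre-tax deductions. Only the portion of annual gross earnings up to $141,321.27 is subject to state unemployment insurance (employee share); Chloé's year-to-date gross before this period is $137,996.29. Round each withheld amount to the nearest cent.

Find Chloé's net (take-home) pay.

$4,274.55

401(k) contribution: $6,115.98 × 0.075 = $458.70
Flexible spending account contribution: $137.34
Pre-tax total = $458.70 + $137.34 = $596.04
Taxable wages = $6,115.98 − $596.04 = $5,519.94
Municipal income tax: $5,519.94 × 0.033 = $182.16
State income tax: $5,519.94 × 0.0749 = $413.44
Federal withholding: $5,519.94 × 0.1007 = $555.86
State unemployment insurance (employee share): only $141,321.27 − $137,996.29 = $3,324.98 of this check is subject → $3,324.98 × 0.005 = $16.62
Vision plan: $77.31
Total deductions = $458.70 + $137.34 + $182.16 + $413.44 + $555.86 + $16.62 + $77.31 = $1,841.43
Net pay = $6,115.98 − $1,841.43 = $4,274.55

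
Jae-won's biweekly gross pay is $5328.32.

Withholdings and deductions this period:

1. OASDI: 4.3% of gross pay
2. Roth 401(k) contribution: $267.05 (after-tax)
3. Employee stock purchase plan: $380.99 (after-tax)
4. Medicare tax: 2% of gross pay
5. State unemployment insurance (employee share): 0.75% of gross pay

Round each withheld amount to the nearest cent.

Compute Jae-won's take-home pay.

Medicare tax: $5328.32 × 0.02 = $106.57
OASDI: $5328.32 × 0.043 = $229.12
State unemployment insurance (employee share): $5328.32 × 0.0075 = $39.96
Employee stock purchase plan: $380.99
Roth 401(k) contribution: $267.05
Total deductions = $106.57 + $229.12 + $39.96 + $380.99 + $267.05 = $1023.69
Net pay = $5328.32 − $1023.69 = $4304.63

$4304.63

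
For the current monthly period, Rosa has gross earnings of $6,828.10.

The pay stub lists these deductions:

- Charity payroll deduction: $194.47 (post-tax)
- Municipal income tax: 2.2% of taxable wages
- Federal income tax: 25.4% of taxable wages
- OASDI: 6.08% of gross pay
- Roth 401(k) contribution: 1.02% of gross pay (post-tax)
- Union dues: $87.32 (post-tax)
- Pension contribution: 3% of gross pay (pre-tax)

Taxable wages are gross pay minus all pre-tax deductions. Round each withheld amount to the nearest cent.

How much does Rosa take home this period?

Pension contribution: $6,828.10 × 0.03 = $204.84
Taxable wages = $6,828.10 − $204.84 = $6,623.26
Municipal income tax: $6,623.26 × 0.022 = $145.71
Federal income tax: $6,623.26 × 0.254 = $1,682.31
OASDI: $6,828.10 × 0.0608 = $415.15
Roth 401(k) contribution: $6,828.10 × 0.0102 = $69.65
Union dues: $87.32
Charity payroll deduction: $194.47
Total deductions = $204.84 + $145.71 + $1,682.31 + $415.15 + $69.65 + $87.32 + $194.47 = $2,799.45
Net pay = $6,828.10 − $2,799.45 = $4,028.65

$4,028.65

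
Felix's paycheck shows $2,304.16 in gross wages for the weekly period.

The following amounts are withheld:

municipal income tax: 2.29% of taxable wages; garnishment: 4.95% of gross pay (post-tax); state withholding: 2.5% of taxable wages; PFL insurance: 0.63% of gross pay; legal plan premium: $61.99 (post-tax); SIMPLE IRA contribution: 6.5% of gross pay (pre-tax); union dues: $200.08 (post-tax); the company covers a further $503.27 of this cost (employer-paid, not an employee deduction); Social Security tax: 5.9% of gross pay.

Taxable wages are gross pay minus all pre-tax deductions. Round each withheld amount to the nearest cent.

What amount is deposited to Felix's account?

SIMPLE IRA contribution: $2,304.16 × 0.065 = $149.77
Taxable wages = $2,304.16 − $149.77 = $2,154.39
State withholding: $2,154.39 × 0.025 = $53.86
Municipal income tax: $2,154.39 × 0.0229 = $49.34
Social Security tax: $2,304.16 × 0.059 = $135.95
PFL insurance: $2,304.16 × 0.0063 = $14.52
Garnishment: $2,304.16 × 0.0495 = $114.06
Legal plan premium: $61.99
Union dues: $200.08
(Employer's $503.27 toward union dues is not withheld from the employee.)
Total deductions = $149.77 + $53.86 + $49.34 + $135.95 + $14.52 + $114.06 + $61.99 + $200.08 = $779.57
Net pay = $2,304.16 − $779.57 = $1,524.59

$1,524.59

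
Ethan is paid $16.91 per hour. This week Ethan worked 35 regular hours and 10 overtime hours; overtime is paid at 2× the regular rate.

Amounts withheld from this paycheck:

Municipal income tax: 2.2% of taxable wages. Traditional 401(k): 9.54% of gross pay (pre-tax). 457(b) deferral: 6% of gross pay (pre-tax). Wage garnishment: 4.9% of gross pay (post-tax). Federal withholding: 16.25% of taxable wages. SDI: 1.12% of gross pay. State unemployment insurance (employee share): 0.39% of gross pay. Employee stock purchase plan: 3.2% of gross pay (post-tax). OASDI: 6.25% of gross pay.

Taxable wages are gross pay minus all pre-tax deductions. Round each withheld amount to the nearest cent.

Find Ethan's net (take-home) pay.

$493.08

Regular pay: 35 × $16.91 = $591.85
Overtime pay: 10 × $16.91 × 2 = $338.20
Gross pay = $591.85 + $338.20 = $930.05
457(b) deferral: $930.05 × 0.06 = $55.80
Traditional 401(k): $930.05 × 0.0954 = $88.73
Pre-tax total = $55.80 + $88.73 = $144.53
Taxable wages = $930.05 − $144.53 = $785.52
Municipal income tax: $785.52 × 0.022 = $17.28
Federal withholding: $785.52 × 0.1625 = $127.65
State unemployment insurance (employee share): $930.05 × 0.0039 = $3.63
OASDI: $930.05 × 0.0625 = $58.13
SDI: $930.05 × 0.0112 = $10.42
Wage garnishment: $930.05 × 0.049 = $45.57
Employee stock purchase plan: $930.05 × 0.032 = $29.76
Total deductions = $55.80 + $88.73 + $17.28 + $127.65 + $3.63 + $58.13 + $10.42 + $45.57 + $29.76 = $436.97
Net pay = $930.05 − $436.97 = $493.08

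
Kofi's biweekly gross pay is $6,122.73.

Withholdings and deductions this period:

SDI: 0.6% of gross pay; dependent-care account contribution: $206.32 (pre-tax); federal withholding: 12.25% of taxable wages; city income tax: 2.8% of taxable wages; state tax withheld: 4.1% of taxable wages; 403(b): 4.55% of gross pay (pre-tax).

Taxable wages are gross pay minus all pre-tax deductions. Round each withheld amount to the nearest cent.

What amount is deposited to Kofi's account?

403(b): $6,122.73 × 0.0455 = $278.58
Dependent-care account contribution: $206.32
Pre-tax total = $278.58 + $206.32 = $484.90
Taxable wages = $6,122.73 − $484.90 = $5,637.83
Federal withholding: $5,637.83 × 0.1225 = $690.63
State tax withheld: $5,637.83 × 0.041 = $231.15
City income tax: $5,637.83 × 0.028 = $157.86
SDI: $6,122.73 × 0.006 = $36.74
Total deductions = $278.58 + $206.32 + $690.63 + $231.15 + $157.86 + $36.74 = $1,601.28
Net pay = $6,122.73 − $1,601.28 = $4,521.45

$4,521.45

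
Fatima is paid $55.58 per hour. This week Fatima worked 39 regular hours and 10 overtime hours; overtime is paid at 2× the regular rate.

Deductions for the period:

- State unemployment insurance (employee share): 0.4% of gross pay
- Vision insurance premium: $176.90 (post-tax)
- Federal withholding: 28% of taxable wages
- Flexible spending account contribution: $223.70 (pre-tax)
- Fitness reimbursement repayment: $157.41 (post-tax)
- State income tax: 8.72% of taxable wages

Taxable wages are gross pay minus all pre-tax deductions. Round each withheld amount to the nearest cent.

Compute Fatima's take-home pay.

Regular pay: 39 × $55.58 = $2,167.62
Overtime pay: 10 × $55.58 × 2 = $1,111.60
Gross pay = $2,167.62 + $1,111.60 = $3,279.22
Flexible spending account contribution: $223.70
Taxable wages = $3,279.22 − $223.70 = $3,055.52
State income tax: $3,055.52 × 0.0872 = $266.44
Federal withholding: $3,055.52 × 0.28 = $855.55
State unemployment insurance (employee share): $3,279.22 × 0.004 = $13.12
Vision insurance premium: $176.90
Fitness reimbursement repayment: $157.41
Total deductions = $223.70 + $266.44 + $855.55 + $13.12 + $176.90 + $157.41 = $1,693.12
Net pay = $3,279.22 − $1,693.12 = $1,586.10

$1,586.10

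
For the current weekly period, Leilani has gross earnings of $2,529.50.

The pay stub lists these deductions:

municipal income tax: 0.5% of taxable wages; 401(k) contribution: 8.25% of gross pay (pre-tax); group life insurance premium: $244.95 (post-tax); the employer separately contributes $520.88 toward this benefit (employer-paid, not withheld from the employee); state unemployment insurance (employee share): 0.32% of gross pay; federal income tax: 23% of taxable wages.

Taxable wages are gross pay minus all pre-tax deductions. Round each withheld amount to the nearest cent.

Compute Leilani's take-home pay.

401(k) contribution: $2,529.50 × 0.0825 = $208.68
Taxable wages = $2,529.50 − $208.68 = $2,320.82
Federal income tax: $2,320.82 × 0.23 = $533.79
Municipal income tax: $2,320.82 × 0.005 = $11.60
State unemployment insurance (employee share): $2,529.50 × 0.0032 = $8.09
Group life insurance premium: $244.95
(Employer's $520.88 toward group life insurance premium is not withheld from the employee.)
Total deductions = $208.68 + $533.79 + $11.60 + $8.09 + $244.95 = $1,007.11
Net pay = $2,529.50 − $1,007.11 = $1,522.39

$1,522.39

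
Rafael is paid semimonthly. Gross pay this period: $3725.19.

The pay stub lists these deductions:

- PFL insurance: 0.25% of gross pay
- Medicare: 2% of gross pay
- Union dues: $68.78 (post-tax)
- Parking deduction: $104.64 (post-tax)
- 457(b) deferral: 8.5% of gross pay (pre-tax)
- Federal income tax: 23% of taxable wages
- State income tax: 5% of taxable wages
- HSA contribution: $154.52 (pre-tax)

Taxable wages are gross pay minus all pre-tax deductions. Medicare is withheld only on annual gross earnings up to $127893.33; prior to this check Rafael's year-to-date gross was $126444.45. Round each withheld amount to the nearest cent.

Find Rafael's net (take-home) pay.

$2131.19

457(b) deferral: $3725.19 × 0.085 = $316.64
HSA contribution: $154.52
Pre-tax total = $316.64 + $154.52 = $471.16
Taxable wages = $3725.19 − $471.16 = $3254.03
Federal income tax: $3254.03 × 0.23 = $748.43
State income tax: $3254.03 × 0.05 = $162.70
PFL insurance: $3725.19 × 0.0025 = $9.31
Medicare: only $127893.33 − $126444.45 = $1448.88 of this check is subject → $1448.88 × 0.02 = $28.98
Parking deduction: $104.64
Union dues: $68.78
Total deductions = $316.64 + $154.52 + $748.43 + $162.70 + $9.31 + $28.98 + $104.64 + $68.78 = $1594.00
Net pay = $3725.19 − $1594.00 = $2131.19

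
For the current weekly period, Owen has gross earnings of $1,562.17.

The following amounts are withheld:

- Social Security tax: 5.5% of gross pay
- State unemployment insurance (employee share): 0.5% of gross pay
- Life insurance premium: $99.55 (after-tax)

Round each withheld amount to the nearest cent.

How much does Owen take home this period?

$1,368.89

State unemployment insurance (employee share): $1,562.17 × 0.005 = $7.81
Social Security tax: $1,562.17 × 0.055 = $85.92
Life insurance premium: $99.55
Total deductions = $7.81 + $85.92 + $99.55 = $193.28
Net pay = $1,562.17 − $193.28 = $1,368.89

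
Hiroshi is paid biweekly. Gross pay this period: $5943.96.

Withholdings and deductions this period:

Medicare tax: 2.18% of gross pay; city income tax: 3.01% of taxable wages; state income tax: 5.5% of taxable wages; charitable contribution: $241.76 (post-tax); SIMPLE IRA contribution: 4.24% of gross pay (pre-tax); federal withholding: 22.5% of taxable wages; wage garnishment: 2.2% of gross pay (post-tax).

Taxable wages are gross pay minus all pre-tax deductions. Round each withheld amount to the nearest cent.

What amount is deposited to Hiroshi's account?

SIMPLE IRA contribution: $5943.96 × 0.0424 = $252.02
Taxable wages = $5943.96 − $252.02 = $5691.94
City income tax: $5691.94 × 0.0301 = $171.33
State income tax: $5691.94 × 0.055 = $313.06
Federal withholding: $5691.94 × 0.225 = $1280.69
Medicare tax: $5943.96 × 0.0218 = $129.58
Charitable contribution: $241.76
Wage garnishment: $5943.96 × 0.022 = $130.77
Total deductions = $252.02 + $171.33 + $313.06 + $1280.69 + $129.58 + $241.76 + $130.77 = $2519.21
Net pay = $5943.96 − $2519.21 = $3424.75

$3424.75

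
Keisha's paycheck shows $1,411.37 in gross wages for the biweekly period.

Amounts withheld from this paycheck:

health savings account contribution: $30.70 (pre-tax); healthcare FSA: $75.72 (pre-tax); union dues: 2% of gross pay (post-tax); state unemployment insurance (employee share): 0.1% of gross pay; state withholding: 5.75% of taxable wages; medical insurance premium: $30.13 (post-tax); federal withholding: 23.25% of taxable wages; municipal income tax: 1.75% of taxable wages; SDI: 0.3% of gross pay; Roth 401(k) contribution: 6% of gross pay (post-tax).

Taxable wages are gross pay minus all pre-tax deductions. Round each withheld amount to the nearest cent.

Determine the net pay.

$755.00

Health savings account contribution: $30.70
Healthcare FSA: $75.72
Pre-tax total = $30.70 + $75.72 = $106.42
Taxable wages = $1,411.37 − $106.42 = $1,304.95
State withholding: $1,304.95 × 0.0575 = $75.03
Federal withholding: $1,304.95 × 0.2325 = $303.40
Municipal income tax: $1,304.95 × 0.0175 = $22.84
SDI: $1,411.37 × 0.003 = $4.23
State unemployment insurance (employee share): $1,411.37 × 0.001 = $1.41
Roth 401(k) contribution: $1,411.37 × 0.06 = $84.68
Union dues: $1,411.37 × 0.02 = $28.23
Medical insurance premium: $30.13
Total deductions = $30.70 + $75.72 + $75.03 + $303.40 + $22.84 + $4.23 + $1.41 + $84.68 + $28.23 + $30.13 = $656.37
Net pay = $1,411.37 − $656.37 = $755.00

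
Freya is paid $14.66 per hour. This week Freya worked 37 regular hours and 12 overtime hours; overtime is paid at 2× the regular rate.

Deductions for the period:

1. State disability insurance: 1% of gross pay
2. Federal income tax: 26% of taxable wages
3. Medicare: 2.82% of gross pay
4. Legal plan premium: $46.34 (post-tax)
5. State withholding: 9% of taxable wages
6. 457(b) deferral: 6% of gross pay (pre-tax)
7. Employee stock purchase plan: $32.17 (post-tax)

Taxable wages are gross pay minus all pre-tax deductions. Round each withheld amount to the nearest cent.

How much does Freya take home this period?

$433.72

Regular pay: 37 × $14.66 = $542.42
Overtime pay: 12 × $14.66 × 2 = $351.84
Gross pay = $542.42 + $351.84 = $894.26
457(b) deferral: $894.26 × 0.06 = $53.66
Taxable wages = $894.26 − $53.66 = $840.60
Federal income tax: $840.60 × 0.26 = $218.56
State withholding: $840.60 × 0.09 = $75.65
Medicare: $894.26 × 0.0282 = $25.22
State disability insurance: $894.26 × 0.01 = $8.94
Employee stock purchase plan: $32.17
Legal plan premium: $46.34
Total deductions = $53.66 + $218.56 + $75.65 + $25.22 + $8.94 + $32.17 + $46.34 = $460.54
Net pay = $894.26 − $460.54 = $433.72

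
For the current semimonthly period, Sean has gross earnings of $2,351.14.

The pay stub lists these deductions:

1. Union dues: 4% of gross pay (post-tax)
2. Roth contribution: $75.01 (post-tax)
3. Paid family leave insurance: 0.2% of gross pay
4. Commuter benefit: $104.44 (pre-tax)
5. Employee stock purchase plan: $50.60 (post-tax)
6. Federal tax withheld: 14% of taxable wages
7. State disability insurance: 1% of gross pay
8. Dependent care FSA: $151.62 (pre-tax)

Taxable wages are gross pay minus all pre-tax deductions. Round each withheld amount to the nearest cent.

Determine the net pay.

$1,553.90

Dependent care FSA: $151.62
Commuter benefit: $104.44
Pre-tax total = $151.62 + $104.44 = $256.06
Taxable wages = $2,351.14 − $256.06 = $2,095.08
Federal tax withheld: $2,095.08 × 0.14 = $293.31
State disability insurance: $2,351.14 × 0.01 = $23.51
Paid family leave insurance: $2,351.14 × 0.002 = $4.70
Employee stock purchase plan: $50.60
Union dues: $2,351.14 × 0.04 = $94.05
Roth contribution: $75.01
Total deductions = $151.62 + $104.44 + $293.31 + $23.51 + $4.70 + $50.60 + $94.05 + $75.01 = $797.24
Net pay = $2,351.14 − $797.24 = $1,553.90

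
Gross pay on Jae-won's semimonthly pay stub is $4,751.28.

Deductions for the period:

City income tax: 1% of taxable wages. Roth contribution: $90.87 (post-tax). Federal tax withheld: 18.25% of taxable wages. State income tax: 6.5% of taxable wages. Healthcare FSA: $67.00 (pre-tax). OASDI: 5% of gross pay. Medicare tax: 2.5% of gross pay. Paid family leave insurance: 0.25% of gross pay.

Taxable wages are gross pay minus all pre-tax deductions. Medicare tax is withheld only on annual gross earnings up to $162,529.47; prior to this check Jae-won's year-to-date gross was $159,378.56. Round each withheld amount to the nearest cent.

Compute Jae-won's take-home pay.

$3,059.00

Healthcare FSA: $67.00
Taxable wages = $4,751.28 − $67.00 = $4,684.28
Federal tax withheld: $4,684.28 × 0.1825 = $854.88
State income tax: $4,684.28 × 0.065 = $304.48
City income tax: $4,684.28 × 0.01 = $46.84
Medicare tax: only $162,529.47 − $159,378.56 = $3,150.91 of this check is subject → $3,150.91 × 0.025 = $78.77
Paid family leave insurance: $4,751.28 × 0.0025 = $11.88
OASDI: $4,751.28 × 0.05 = $237.56
Roth contribution: $90.87
Total deductions = $67.00 + $854.88 + $304.48 + $46.84 + $78.77 + $11.88 + $237.56 + $90.87 = $1,692.28
Net pay = $4,751.28 − $1,692.28 = $3,059.00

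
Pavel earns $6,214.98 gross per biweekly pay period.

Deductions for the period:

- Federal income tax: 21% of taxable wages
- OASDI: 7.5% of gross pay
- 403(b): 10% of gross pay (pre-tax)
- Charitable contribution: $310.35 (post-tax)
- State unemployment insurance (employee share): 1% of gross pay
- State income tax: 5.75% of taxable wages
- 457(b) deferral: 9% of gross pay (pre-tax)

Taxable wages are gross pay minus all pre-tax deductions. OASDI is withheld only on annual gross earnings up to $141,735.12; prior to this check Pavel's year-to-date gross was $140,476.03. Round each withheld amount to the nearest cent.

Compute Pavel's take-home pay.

$3,220.57

403(b): $6,214.98 × 0.1 = $621.50
457(b) deferral: $6,214.98 × 0.09 = $559.35
Pre-tax total = $621.50 + $559.35 = $1,180.85
Taxable wages = $6,214.98 − $1,180.85 = $5,034.13
State income tax: $5,034.13 × 0.0575 = $289.46
Federal income tax: $5,034.13 × 0.21 = $1,057.17
OASDI: only $141,735.12 − $140,476.03 = $1,259.09 of this check is subject → $1,259.09 × 0.075 = $94.43
State unemployment insurance (employee share): $6,214.98 × 0.01 = $62.15
Charitable contribution: $310.35
Total deductions = $621.50 + $559.35 + $289.46 + $1,057.17 + $94.43 + $62.15 + $310.35 = $2,994.41
Net pay = $6,214.98 − $2,994.41 = $3,220.57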